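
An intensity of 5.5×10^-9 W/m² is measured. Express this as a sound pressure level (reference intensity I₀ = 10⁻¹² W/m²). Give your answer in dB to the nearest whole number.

37 dB

I/I₀ = 5.5×10^-9/10⁻¹² = 5.5×10^3, and L = 10·log₁₀(I/I₀).
L = 10·(0.7404 + 3) = 37.40 dB.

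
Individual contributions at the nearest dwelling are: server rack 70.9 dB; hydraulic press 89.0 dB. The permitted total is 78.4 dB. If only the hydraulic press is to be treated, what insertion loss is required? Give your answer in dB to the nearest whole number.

11 dB

The untreated sources together contribute 10^(70.9/10) = 1.230e+07, i.e. 70.90 dB.
The limit corresponds to 10^(78.4/10) = 6.918e+07; subtracting the fixed part leaves 5.688e+07 for the hydraulic press, i.e. 77.55 dB.
So the hydraulic press must be reduced from 89.0 to 77.55 dB: IL = 11.45 dB.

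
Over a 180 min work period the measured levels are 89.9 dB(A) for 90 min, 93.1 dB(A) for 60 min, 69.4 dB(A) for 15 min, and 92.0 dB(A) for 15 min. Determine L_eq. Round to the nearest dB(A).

91 dB(A)

L_eq = 10·log₁₀[(1/T)·Σ tᵢ·10^(Lᵢ/10)] with T = 180 min.
Σ tᵢ·10^(Lᵢ/10) = 90·10^(89.9/10) + 60·10^(93.1/10) + 15·10^(69.4/10) + 15·10^(92.0/10) = 2.344e+11.
L_eq = 10·log₁₀(2.344e+11/180) = 91.15 dB(A).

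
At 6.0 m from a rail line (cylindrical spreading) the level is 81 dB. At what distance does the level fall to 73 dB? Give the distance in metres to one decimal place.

The 8.0 dB drop corresponds to a distance ratio of 10^(8.0/10) for a line source.
r₂ = 6.0·10^((81−73)/10) = 6.0·10^(8.0/10) = 37.86 m.

37.9 m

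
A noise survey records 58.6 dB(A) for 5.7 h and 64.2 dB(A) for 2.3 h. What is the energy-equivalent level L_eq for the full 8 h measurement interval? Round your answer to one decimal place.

61.0 dB(A)

The energy average is taken in the linear domain: L_eq = 10·log₁₀[(Σ tᵢ·10^(Lᵢ/10))/T], T = 8 h.
Σ tᵢ·10^(Lᵢ/10) = 5.7·10^(58.6/10) + 2.3·10^(64.2/10) = 1.018e+07.
L_eq = 10·log₁₀(1.018e+07/8) = 61.05 dB(A).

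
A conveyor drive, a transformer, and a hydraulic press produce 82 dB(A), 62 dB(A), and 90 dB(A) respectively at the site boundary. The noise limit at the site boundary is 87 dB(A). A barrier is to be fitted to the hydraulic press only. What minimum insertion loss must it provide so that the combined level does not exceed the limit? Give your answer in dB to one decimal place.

4.7 dB

Fixed contribution from the other sources: Σ 10^(L/10) = 10^(82/10) + 10^(62/10) = 1.601e+08 (82.04 dB(A)).
The limit corresponds to 10^(87/10) = 5.012e+08; subtracting the fixed part leaves 3.411e+08 for the hydraulic press, i.e. 85.33 dB(A).
So the hydraulic press must be reduced from 90 to 85.33 dB(A): IL = 4.67 dB.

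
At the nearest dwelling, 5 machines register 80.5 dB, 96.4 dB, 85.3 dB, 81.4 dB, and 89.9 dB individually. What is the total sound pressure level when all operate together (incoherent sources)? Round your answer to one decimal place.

97.7 dB

Incoherent sources combine by intensity addition: L_total = 10·log₁₀(Σ 10^(L_i/10)).
Σ 10^(L/10) = 10^(80.5/10) + 10^(96.4/10) + 10^(85.3/10) + 10^(81.4/10) + 10^(89.9/10) = 5.931e+09.
L_total = 10·log₁₀(5.931e+09) = 97.73 dB.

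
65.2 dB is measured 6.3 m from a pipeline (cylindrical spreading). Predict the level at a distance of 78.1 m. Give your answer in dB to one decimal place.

54.3 dB

Line-source attenuation: ΔL = 10·log₁₀(r₂/r₁) = 10·log₁₀(78.1/6.3) = 10.933 dB.
L₂ = 65.2 − 10·log₁₀(78.1/6.3) = 65.2 − 10.933 = 54.27 dB.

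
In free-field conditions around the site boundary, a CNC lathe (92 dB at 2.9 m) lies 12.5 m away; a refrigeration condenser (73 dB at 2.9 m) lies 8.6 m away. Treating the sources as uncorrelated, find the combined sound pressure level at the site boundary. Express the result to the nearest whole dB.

Propagate each source to the receiver with L = L_ref − 20·log₁₀(r/r_ref), then add intensities.
CNC lathe: 92 − 20·log₁₀(12.5/2.9) = 92 − 12.69 = 79.31 dB.
refrigeration condenser: 73 − 20·log₁₀(8.6/2.9) = 73 − 9.44 = 63.56 dB.
Σ 10^(L/10) = 8.757e+07 → L_total = 10·log₁₀(8.757e+07) = 79.42 dB.

79 dB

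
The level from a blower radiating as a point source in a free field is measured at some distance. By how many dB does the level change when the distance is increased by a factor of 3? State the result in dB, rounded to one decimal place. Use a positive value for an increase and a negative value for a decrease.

A point source loses 6 dB per doubling of distance; generally ΔL = −20·log₁₀(r₂/r₁).
ΔL = −20·log₁₀(3) = -9.54 dB.

-9.5 dB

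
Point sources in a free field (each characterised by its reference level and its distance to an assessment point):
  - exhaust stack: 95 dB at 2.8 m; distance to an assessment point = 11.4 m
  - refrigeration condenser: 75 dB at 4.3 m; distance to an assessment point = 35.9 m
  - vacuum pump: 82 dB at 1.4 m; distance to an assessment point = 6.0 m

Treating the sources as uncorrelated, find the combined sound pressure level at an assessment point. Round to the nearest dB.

83 dB

Apply inverse-square spreading to bring every level to the receiver, then sum 10^(L/10).
exhaust stack: 95 − 20·log₁₀(11.4/2.8) = 95 − 12.19 = 82.81 dB.
refrigeration condenser: 75 − 20·log₁₀(35.9/4.3) = 75 − 18.43 = 56.57 dB.
vacuum pump: 82 − 20·log₁₀(6.0/1.4) = 82 − 12.64 = 69.36 dB.
Σ 10^(L/10) = 1.999e+08 → L_total = 10·log₁₀(1.999e+08) = 83.01 dB.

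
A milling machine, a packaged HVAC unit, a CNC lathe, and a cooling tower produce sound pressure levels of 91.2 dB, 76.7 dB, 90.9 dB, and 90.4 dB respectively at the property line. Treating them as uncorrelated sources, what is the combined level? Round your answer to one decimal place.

95.7 dB

Incoherent sources combine by intensity addition: L_total = 10·log₁₀(Σ 10^(L_i/10)).
Σ 10^(L/10) = 10^(91.2/10) + 10^(76.7/10) + 10^(90.9/10) + 10^(90.4/10) = 3.692e+09.
L_total = 10·log₁₀(3.692e+09) = 95.67 dB.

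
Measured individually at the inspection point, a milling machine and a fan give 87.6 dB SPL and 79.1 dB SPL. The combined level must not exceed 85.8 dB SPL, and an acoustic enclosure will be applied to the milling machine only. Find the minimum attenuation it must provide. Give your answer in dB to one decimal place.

2.8 dB

Fixed contribution from the other source: Σ 10^(L/10) = 10^(79.1/10) = 8.128e+07 (79.10 dB SPL).
To meet 85.8 dB SPL overall, the treated milling machine may contribute at most 10^(85.8/10) − 8.128e+07 = 2.989e+08, i.e. 84.76 dB SPL.
Required insertion loss = 87.6 − 84.76 = 2.84 dB.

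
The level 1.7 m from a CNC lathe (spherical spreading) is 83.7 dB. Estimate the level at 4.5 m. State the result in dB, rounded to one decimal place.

75.2 dB

Point-source attenuation: ΔL = 20·log₁₀(r₂/r₁) = 20·log₁₀(4.5/1.7) = 8.455 dB.
L₂ = 83.7 − 20·log₁₀(4.5/1.7) = 83.7 − 8.455 = 75.24 dB.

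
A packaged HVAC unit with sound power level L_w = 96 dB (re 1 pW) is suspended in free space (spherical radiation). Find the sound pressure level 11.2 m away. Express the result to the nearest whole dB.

The power spreads over a sphere of area 4π·r², so L_p = L_w − 10·log₁₀(4π·r²).
4π·r² = 1576 m², 10·log₁₀ of that is 31.976 dB.
L_p = 96 − 31.976 = 64.02 dB.

64 dB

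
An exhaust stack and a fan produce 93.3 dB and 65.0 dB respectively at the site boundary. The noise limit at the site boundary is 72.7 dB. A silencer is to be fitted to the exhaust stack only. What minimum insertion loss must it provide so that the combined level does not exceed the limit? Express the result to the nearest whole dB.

The untreated sources together contribute 10^(65.0/10) = 3.162e+06, i.e. 65.00 dB.
To meet 72.7 dB overall, the treated exhaust stack may contribute at most 10^(72.7/10) − 3.162e+06 = 1.546e+07, i.e. 71.89 dB.
Required insertion loss = 93.3 − 71.89 = 21.41 dB.

21 dB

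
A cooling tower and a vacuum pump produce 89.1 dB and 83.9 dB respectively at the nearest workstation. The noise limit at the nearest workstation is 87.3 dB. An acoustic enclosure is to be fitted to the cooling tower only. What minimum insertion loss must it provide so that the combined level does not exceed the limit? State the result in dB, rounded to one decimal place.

Fixed contribution from the other source: Σ 10^(L/10) = 10^(83.9/10) = 2.455e+08 (83.90 dB).
The limit corresponds to 10^(87.3/10) = 5.370e+08; subtracting the fixed part leaves 2.916e+08 for the cooling tower, i.e. 84.65 dB.
So the cooling tower must be reduced from 89.1 to 84.65 dB: IL = 4.45 dB.

4.5 dB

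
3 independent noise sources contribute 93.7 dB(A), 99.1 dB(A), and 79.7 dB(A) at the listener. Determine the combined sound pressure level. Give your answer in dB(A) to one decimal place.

100.2 dB(A)

Incoherent sources combine by intensity addition: L_total = 10·log₁₀(Σ 10^(L_i/10)).
Σ 10^(L/10) = 10^(93.7/10) + 10^(99.1/10) + 10^(79.7/10) = 1.057e+10.
L_total = 10·log₁₀(1.057e+10) = 100.24 dB(A).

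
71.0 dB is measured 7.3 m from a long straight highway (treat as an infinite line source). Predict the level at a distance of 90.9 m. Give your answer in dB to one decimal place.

Line-source attenuation: ΔL = 10·log₁₀(r₂/r₁) = 10·log₁₀(90.9/7.3) = 10.952 dB.
L₂ = 71.0 − 10·log₁₀(90.9/7.3) = 71.0 − 10.952 = 60.05 dB.

60.0 dB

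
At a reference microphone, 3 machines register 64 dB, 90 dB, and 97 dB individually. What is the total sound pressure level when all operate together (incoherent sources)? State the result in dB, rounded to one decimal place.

97.8 dB

For uncorrelated sources the intensities add, so convert each level to linear form, sum, and take 10·log₁₀ of the total.
Σ 10^(L/10) = 10^(64/10) + 10^(90/10) + 10^(97/10) = 6.014e+09.
L_total = 10·log₁₀(6.014e+09) = 97.79 dB.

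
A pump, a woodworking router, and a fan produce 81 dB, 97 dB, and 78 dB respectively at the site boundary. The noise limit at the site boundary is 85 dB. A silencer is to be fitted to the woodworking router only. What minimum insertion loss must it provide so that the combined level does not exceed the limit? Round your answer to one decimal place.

Fixed contribution from the other sources: Σ 10^(L/10) = 10^(81/10) + 10^(78/10) = 1.890e+08 (82.76 dB).
To meet 85 dB overall, the treated woodworking router may contribute at most 10^(85/10) − 1.890e+08 = 1.272e+08, i.e. 81.05 dB.
So the woodworking router must be reduced from 97 to 81.05 dB: IL = 15.95 dB.

16.0 dB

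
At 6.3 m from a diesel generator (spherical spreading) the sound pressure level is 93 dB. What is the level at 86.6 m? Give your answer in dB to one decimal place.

Spherical spreading from a point source gives a 20·log₁₀(r₂/r₁) drop.
L₂ = 93 − 20·log₁₀(86.6/6.3) = 93 − 22.764 = 70.24 dB.

70.2 dB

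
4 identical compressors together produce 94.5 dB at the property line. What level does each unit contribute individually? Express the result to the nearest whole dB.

88 dB

For N identical incoherent sources L_total = L₁ + 10·log₁₀ N, so L₁ = 94.5 − 10·log₁₀(4) = 94.5 − 6.021.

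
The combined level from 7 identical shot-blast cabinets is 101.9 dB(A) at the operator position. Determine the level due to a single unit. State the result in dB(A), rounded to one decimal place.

93.4 dB(A)

For N identical incoherent sources L_total = L₁ + 10·log₁₀ N, so L₁ = 101.9 − 10·log₁₀(7) = 101.9 − 8.451.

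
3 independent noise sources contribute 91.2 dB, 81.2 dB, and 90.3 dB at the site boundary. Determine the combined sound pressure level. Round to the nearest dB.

For uncorrelated sources the intensities add, so convert each level to linear form, sum, and take 10·log₁₀ of the total.
Σ 10^(L/10) = 10^(91.2/10) + 10^(81.2/10) + 10^(90.3/10) = 2.522e+09.
L_total = 10·log₁₀(2.522e+09) = 94.02 dB.

94 dB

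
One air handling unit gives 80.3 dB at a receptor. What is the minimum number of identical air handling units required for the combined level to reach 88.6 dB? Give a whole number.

Need L₁ + 10·log₁₀ N ≥ 88.6, i.e. log₁₀ N ≥ 0.83.
N ≥ 10^(8.3/10) = 6.761, so N = 7.

7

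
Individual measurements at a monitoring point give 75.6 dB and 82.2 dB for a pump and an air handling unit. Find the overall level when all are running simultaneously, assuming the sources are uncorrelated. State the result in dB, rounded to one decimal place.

For uncorrelated sources the intensities add, so convert each level to linear form, sum, and take 10·log₁₀ of the total.
Σ 10^(L/10) = 10^(75.6/10) + 10^(82.2/10) = 2.023e+08.
L_total = 10·log₁₀(2.023e+08) = 83.06 dB.

83.1 dB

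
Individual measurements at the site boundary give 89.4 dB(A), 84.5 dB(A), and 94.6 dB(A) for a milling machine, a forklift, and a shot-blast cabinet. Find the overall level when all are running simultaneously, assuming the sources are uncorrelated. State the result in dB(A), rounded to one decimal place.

96.1 dB(A)

Incoherent sources combine by intensity addition: L_total = 10·log₁₀(Σ 10^(L_i/10)).
Σ 10^(L/10) = 10^(89.4/10) + 10^(84.5/10) + 10^(94.6/10) = 4.037e+09.
L_total = 10·log₁₀(4.037e+09) = 96.06 dB(A).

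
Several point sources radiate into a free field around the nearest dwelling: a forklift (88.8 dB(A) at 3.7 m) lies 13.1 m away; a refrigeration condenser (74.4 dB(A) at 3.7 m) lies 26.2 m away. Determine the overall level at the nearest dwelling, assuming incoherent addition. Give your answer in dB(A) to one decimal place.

77.9 dB(A)

Propagate each source to the receiver with L = L_ref − 20·log₁₀(r/r_ref), then add intensities.
forklift: 88.8 − 20·log₁₀(13.1/3.7) = 88.8 − 10.98 = 77.82 dB(A).
refrigeration condenser: 74.4 − 20·log₁₀(26.2/3.7) = 74.4 − 17.00 = 57.40 dB(A).
Σ 10^(L/10) = 6.106e+07 → L_total = 10·log₁₀(6.106e+07) = 77.86 dB(A).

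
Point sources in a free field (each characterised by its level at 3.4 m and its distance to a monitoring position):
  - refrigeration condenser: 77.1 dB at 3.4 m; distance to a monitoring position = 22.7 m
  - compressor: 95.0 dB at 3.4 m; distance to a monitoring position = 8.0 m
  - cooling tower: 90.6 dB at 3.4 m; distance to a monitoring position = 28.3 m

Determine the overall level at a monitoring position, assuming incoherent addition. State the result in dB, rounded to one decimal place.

First find each source's level at the receiver (point-source: −20·log₁₀(r/r_ref)), then combine on an intensity basis.
refrigeration condenser: 77.1 − 20·log₁₀(22.7/3.4) = 77.1 − 16.49 = 60.61 dB.
compressor: 95.0 − 20·log₁₀(8.0/3.4) = 95.0 − 7.43 = 87.57 dB.
cooling tower: 90.6 − 20·log₁₀(28.3/3.4) = 90.6 − 18.41 = 72.19 dB.
Σ 10^(L/10) = 5.889e+08 → L_total = 10·log₁₀(5.889e+08) = 87.70 dB.

87.7 dB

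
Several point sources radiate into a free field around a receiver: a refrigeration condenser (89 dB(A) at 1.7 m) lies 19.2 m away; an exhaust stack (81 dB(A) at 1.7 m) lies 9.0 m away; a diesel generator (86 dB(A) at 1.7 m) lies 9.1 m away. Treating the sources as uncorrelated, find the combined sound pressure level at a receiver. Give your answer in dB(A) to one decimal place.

Apply inverse-square spreading to bring every level to the receiver, then sum 10^(L/10).
refrigeration condenser: 89 − 20·log₁₀(19.2/1.7) = 89 − 21.06 = 67.94 dB(A).
exhaust stack: 81 − 20·log₁₀(9.0/1.7) = 81 − 14.48 = 66.52 dB(A).
diesel generator: 86 − 20·log₁₀(9.1/1.7) = 86 − 14.57 = 71.43 dB(A).
Σ 10^(L/10) = 2.461e+07 → L_total = 10·log₁₀(2.461e+07) = 73.91 dB(A).

73.9 dB(A)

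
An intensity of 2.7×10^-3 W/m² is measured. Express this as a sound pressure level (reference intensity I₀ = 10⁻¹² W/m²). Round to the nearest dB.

94 dB

L = 10·log₁₀(I/I₀) = 10·log₁₀(2.7×10^-3/10⁻¹²) = 10·log₁₀(2.7×10^9).
L = 10·(0.4314 + 9) = 94.31 dB.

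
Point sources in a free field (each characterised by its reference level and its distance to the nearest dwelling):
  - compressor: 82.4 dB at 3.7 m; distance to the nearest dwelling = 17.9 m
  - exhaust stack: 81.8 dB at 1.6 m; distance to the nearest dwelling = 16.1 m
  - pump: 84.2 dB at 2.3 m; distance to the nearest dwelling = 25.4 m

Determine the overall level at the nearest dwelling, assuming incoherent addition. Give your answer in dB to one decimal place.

70.4 dB

Propagate each source to the receiver with L = L_ref − 20·log₁₀(r/r_ref), then add intensities.
compressor: 82.4 − 20·log₁₀(17.9/3.7) = 82.4 − 13.69 = 68.71 dB.
exhaust stack: 81.8 − 20·log₁₀(16.1/1.6) = 81.8 − 20.05 = 61.75 dB.
pump: 84.2 − 20·log₁₀(25.4/2.3) = 84.2 − 20.86 = 63.34 dB.
Σ 10^(L/10) = 1.108e+07 → L_total = 10·log₁₀(1.108e+07) = 70.44 dB.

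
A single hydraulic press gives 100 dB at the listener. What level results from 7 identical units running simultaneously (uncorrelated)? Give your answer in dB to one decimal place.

108.5 dB

N identical incoherent sources raise the level by 10·log₁₀ N.
L_total = 100 + 10·log₁₀(7) = 100 + 8.451 = 108.45 dB.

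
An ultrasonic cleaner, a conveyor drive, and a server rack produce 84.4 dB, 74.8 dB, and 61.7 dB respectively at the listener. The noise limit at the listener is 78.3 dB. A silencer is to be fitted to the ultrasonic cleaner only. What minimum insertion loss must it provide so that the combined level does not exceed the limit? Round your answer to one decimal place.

The untreated sources together contribute 10^(74.8/10) + 10^(61.7/10) = 3.168e+07, i.e. 75.01 dB.
The limit corresponds to 10^(78.3/10) = 6.761e+07; subtracting the fixed part leaves 3.593e+07 for the ultrasonic cleaner, i.e. 75.55 dB.
So the ultrasonic cleaner must be reduced from 84.4 to 75.55 dB: IL = 8.85 dB.

8.8 dB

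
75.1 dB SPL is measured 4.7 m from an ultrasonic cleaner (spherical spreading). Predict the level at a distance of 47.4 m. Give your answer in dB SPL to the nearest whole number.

Point-source attenuation: ΔL = 20·log₁₀(r₂/r₁) = 20·log₁₀(47.4/4.7) = 20.074 dB.
L₂ = 75.1 − 20·log₁₀(47.4/4.7) = 75.1 − 20.074 = 55.03 dB SPL.

55 dB SPL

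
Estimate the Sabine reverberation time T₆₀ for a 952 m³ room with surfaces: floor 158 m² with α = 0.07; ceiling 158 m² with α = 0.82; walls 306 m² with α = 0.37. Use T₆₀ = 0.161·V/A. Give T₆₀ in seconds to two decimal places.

0.60 s

Summing Sᵢαᵢ: 158·0.07 + 158·0.82 + 306·0.37 = 253.84 m².
T₆₀ = 0.161·V/A = 0.161·952/253.84 = 0.604 s.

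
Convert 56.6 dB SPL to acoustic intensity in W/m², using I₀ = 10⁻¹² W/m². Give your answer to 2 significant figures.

L = 10·log₁₀(I/I₀) ⇒ I = I₀·10^(L/10) = 10⁻¹² × 10^5.66.

4.6e-07 W/m²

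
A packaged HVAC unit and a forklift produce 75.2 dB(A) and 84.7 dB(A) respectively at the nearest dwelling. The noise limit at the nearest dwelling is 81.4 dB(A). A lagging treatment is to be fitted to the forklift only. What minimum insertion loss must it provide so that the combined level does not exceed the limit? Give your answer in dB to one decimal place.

4.5 dB

The untreated sources together contribute 10^(75.2/10) = 3.311e+07, i.e. 75.20 dB(A).
To meet 81.4 dB(A) overall, the treated forklift may contribute at most 10^(81.4/10) − 3.311e+07 = 1.049e+08, i.e. 80.21 dB(A).
Required insertion loss = 84.7 − 80.21 = 4.49 dB.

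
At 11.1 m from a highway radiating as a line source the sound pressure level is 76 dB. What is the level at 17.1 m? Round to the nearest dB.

Line-source attenuation: ΔL = 10·log₁₀(r₂/r₁) = 10·log₁₀(17.1/11.1) = 1.877 dB.
L₂ = 76 − 10·log₁₀(17.1/11.1) = 76 − 1.877 = 74.12 dB.

74 dB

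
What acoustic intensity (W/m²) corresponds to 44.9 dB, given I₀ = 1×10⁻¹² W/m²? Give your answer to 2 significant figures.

I/I₀ = 10^(44.9/10) = 3.09e+04, so I = 3.09e+04 × 10⁻¹² W/m².

3.1e-08 W/m²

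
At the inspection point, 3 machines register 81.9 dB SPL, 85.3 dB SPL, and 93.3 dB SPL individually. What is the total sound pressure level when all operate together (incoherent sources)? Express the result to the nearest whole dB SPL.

Incoherent sources combine by intensity addition: L_total = 10·log₁₀(Σ 10^(L_i/10)).
Σ 10^(L/10) = 10^(81.9/10) + 10^(85.3/10) + 10^(93.3/10) = 2.632e+09.
L_total = 10·log₁₀(2.632e+09) = 94.20 dB SPL.

94 dB SPL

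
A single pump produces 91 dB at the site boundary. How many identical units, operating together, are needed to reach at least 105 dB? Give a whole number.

N identical sources give L₁ + 10·log₁₀ N, so require 10·log₁₀ N ≥ 105 − 91 = 14.0 dB.
N ≥ 10^(14.0/10) = 25.119, so N = 26.

26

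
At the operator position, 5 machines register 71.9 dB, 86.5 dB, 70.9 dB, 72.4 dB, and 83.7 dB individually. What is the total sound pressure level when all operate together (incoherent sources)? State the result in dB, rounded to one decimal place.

For uncorrelated sources the intensities add, so convert each level to linear form, sum, and take 10·log₁₀ of the total.
Σ 10^(L/10) = 10^(71.9/10) + 10^(86.5/10) + 10^(70.9/10) + 10^(72.4/10) + 10^(83.7/10) = 7.263e+08.
L_total = 10·log₁₀(7.263e+08) = 88.61 dB.

88.6 dB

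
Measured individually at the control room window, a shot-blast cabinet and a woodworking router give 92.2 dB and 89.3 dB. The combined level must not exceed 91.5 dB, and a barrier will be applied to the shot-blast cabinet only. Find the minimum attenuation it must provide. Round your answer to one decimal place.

Fixed contribution from the other source: Σ 10^(L/10) = 10^(89.3/10) = 8.511e+08 (89.30 dB).
To meet 91.5 dB overall, the treated shot-blast cabinet may contribute at most 10^(91.5/10) − 8.511e+08 = 5.614e+08, i.e. 87.49 dB.
Required insertion loss = 92.2 − 87.49 = 4.71 dB.

4.7 dB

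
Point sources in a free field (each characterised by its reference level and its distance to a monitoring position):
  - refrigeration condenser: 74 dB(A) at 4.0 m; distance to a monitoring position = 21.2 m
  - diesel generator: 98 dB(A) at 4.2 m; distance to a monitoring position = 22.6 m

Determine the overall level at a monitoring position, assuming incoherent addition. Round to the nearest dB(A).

First find each source's level at the receiver (point-source: −20·log₁₀(r/r_ref)), then combine on an intensity basis.
refrigeration condenser: 74 − 20·log₁₀(21.2/4.0) = 74 − 14.49 = 59.51 dB(A).
diesel generator: 98 − 20·log₁₀(22.6/4.2) = 98 − 14.62 = 83.38 dB(A).
Σ 10^(L/10) = 2.188e+08 → L_total = 10·log₁₀(2.188e+08) = 83.40 dB(A).

83 dB(A)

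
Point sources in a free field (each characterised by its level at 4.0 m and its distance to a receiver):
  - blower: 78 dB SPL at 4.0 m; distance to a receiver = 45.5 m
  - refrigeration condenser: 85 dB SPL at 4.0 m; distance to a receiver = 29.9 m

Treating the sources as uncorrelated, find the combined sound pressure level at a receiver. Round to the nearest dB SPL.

68 dB SPL

Apply inverse-square spreading to bring every level to the receiver, then sum 10^(L/10).
blower: 78 − 20·log₁₀(45.5/4.0) = 78 − 21.12 = 56.88 dB SPL.
refrigeration condenser: 85 − 20·log₁₀(29.9/4.0) = 85 − 17.47 = 67.53 dB SPL.
Σ 10^(L/10) = 6.147e+06 → L_total = 10·log₁₀(6.147e+06) = 67.89 dB SPL.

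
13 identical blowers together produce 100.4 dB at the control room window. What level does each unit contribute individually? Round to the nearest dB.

Dividing the total intensity by 13 lowers the level by 10·log₁₀ 13 = 11.139 dB: L₁ = 100.4 − 11.139.

89 dB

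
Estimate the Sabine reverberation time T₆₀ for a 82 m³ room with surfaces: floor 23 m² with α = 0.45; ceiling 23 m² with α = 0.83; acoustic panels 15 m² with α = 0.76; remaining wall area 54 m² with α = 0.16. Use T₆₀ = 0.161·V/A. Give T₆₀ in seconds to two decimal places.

Summing Sᵢαᵢ: 23·0.45 + 23·0.83 + 15·0.76 + 54·0.16 = 49.48 m².
T₆₀ = 0.161·V/A = 0.161·82/49.48 = 0.267 s.

0.27 s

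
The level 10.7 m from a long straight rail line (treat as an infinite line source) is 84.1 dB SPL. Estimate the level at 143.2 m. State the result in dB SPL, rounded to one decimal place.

72.8 dB SPL

For a line source, L₂ = L₁ − 10·log₁₀(r₂/r₁).
L₂ = 84.1 − 10·log₁₀(143.2/10.7) = 84.1 − 11.266 = 72.83 dB SPL.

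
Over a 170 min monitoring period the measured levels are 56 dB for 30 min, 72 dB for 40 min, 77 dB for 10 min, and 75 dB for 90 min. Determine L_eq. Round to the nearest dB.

74 dB

Weight each interval's intensity by its duration and average over T = 170 min:
Σ tᵢ·10^(Lᵢ/10) = 30·10^(56/10) + 40·10^(72/10) + 10·10^(77/10) + 90·10^(75/10) = 3.993e+09.
L_eq = 10·log₁₀(3.993e+09/170) = 73.71 dB.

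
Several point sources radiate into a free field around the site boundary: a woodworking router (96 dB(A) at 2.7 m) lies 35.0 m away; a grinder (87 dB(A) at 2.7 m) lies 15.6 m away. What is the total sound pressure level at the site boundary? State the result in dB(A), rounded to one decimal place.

75.9 dB(A)

Propagate each source to the receiver with L = L_ref − 20·log₁₀(r/r_ref), then add intensities.
woodworking router: 96 − 20·log₁₀(35.0/2.7) = 96 − 22.25 = 73.75 dB(A).
grinder: 87 − 20·log₁₀(15.6/2.7) = 87 − 15.24 = 71.76 dB(A).
Σ 10^(L/10) = 3.870e+07 → L_total = 10·log₁₀(3.870e+07) = 75.88 dB(A).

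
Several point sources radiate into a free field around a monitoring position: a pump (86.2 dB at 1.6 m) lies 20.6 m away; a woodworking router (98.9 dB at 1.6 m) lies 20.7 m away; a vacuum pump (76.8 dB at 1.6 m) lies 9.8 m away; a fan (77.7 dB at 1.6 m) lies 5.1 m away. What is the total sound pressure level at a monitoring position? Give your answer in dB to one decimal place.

77.5 dB

Apply inverse-square spreading to bring every level to the receiver, then sum 10^(L/10).
pump: 86.2 − 20·log₁₀(20.6/1.6) = 86.2 − 22.19 = 64.01 dB.
woodworking router: 98.9 − 20·log₁₀(20.7/1.6) = 98.9 − 22.24 = 76.66 dB.
vacuum pump: 76.8 − 20·log₁₀(9.8/1.6) = 76.8 − 15.74 = 61.06 dB.
fan: 77.7 − 20·log₁₀(5.1/1.6) = 77.7 − 10.07 = 67.63 dB.
Σ 10^(L/10) = 5.596e+07 → L_total = 10·log₁₀(5.596e+07) = 77.48 dB.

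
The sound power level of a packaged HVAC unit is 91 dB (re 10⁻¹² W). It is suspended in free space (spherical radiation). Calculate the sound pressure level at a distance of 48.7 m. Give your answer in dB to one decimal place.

Free-field spherical radiation: L_p = L_w − 10·log₁₀(4π·r²), r = 48.7 m.
4π·r² = 2.98e+04 m², 10·log₁₀ of that is 44.743 dB.
L_p = 91 − 44.743 = 46.26 dB.

46.3 dB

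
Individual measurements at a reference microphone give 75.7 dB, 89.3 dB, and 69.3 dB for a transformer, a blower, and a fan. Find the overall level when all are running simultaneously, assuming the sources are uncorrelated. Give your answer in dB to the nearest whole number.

90 dB

Incoherent sources combine by intensity addition: L_total = 10·log₁₀(Σ 10^(L_i/10)).
Σ 10^(L/10) = 10^(75.7/10) + 10^(89.3/10) + 10^(69.3/10) = 8.968e+08.
L_total = 10·log₁₀(8.968e+08) = 89.53 dB.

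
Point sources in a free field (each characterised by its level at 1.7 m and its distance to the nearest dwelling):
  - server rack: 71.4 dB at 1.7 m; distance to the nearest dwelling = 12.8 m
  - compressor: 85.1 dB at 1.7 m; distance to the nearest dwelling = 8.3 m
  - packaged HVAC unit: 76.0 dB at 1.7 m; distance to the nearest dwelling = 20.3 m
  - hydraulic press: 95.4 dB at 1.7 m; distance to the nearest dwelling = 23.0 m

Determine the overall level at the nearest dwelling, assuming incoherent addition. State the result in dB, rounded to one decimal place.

Propagate each source to the receiver with L = L_ref − 20·log₁₀(r/r_ref), then add intensities.
server rack: 71.4 − 20·log₁₀(12.8/1.7) = 71.4 − 17.54 = 53.86 dB.
compressor: 85.1 − 20·log₁₀(8.3/1.7) = 85.1 − 13.77 = 71.33 dB.
packaged HVAC unit: 76.0 − 20·log₁₀(20.3/1.7) = 76.0 − 21.54 = 54.46 dB.
hydraulic press: 95.4 − 20·log₁₀(23.0/1.7) = 95.4 − 22.63 = 72.77 dB.
Σ 10^(L/10) = 3.304e+07 → L_total = 10·log₁₀(3.304e+07) = 75.19 dB.

75.2 dB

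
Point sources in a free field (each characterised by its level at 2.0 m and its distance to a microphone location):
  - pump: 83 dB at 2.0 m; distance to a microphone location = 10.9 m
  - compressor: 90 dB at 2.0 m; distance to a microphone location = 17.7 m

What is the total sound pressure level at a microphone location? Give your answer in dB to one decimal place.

72.9 dB

Propagate each source to the receiver with L = L_ref − 20·log₁₀(r/r_ref), then add intensities.
pump: 83 − 20·log₁₀(10.9/2.0) = 83 − 14.73 = 68.27 dB.
compressor: 90 − 20·log₁₀(17.7/2.0) = 90 − 18.94 = 71.06 dB.
Σ 10^(L/10) = 1.949e+07 → L_total = 10·log₁₀(1.949e+07) = 72.90 dB.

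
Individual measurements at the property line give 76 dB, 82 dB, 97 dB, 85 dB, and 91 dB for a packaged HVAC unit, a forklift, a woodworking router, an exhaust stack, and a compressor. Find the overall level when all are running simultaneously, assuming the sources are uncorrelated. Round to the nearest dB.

Incoherent sources combine by intensity addition: L_total = 10·log₁₀(Σ 10^(L_i/10)).
Σ 10^(L/10) = 10^(76/10) + 10^(82/10) + 10^(97/10) + 10^(85/10) + 10^(91/10) = 6.785e+09.
L_total = 10·log₁₀(6.785e+09) = 98.32 dB.

98 dB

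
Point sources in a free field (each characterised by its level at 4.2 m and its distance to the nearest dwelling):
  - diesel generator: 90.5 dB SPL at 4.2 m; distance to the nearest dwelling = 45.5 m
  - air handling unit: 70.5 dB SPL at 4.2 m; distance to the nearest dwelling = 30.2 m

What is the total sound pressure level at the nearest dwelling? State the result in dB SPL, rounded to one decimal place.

Propagate each source to the receiver with L = L_ref − 20·log₁₀(r/r_ref), then add intensities.
diesel generator: 90.5 − 20·log₁₀(45.5/4.2) = 90.5 − 20.70 = 69.80 dB SPL.
air handling unit: 70.5 − 20·log₁₀(30.2/4.2) = 70.5 − 17.14 = 53.36 dB SPL.
Σ 10^(L/10) = 9.777e+06 → L_total = 10·log₁₀(9.777e+06) = 69.90 dB SPL.

69.9 dB SPL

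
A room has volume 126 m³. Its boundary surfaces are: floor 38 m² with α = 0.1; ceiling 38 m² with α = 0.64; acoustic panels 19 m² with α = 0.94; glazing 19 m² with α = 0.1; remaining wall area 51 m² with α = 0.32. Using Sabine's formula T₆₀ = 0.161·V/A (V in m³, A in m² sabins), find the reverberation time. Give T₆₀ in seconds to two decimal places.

0.32 s

Total absorption A = 38·0.1 + 38·0.64 + 19·0.94 + 19·0.1 + 51·0.32 = 64.20 m² sabins.
T₆₀ = 0.161·V/A = 0.161·126/64.20 = 0.316 s.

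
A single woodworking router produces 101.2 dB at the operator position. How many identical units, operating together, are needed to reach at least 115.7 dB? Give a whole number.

N identical sources give L₁ + 10·log₁₀ N, so require 10·log₁₀ N ≥ 115.7 − 101.2 = 14.5 dB.
N ≥ 10^(14.5/10) = 28.184, so N = 29.

29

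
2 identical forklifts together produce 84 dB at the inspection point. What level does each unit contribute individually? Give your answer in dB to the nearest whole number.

2 equal contributions raise the level by 10·log₁₀ 2 = 3.010 dB, so each unit alone gives 84 − 3.010.

81 dB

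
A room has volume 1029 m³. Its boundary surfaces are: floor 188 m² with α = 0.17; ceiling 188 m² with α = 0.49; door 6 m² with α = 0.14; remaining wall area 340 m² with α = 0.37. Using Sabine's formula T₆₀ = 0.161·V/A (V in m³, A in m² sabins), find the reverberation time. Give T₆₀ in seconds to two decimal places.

A = Σ Sᵢαᵢ = 188·0.17 + 188·0.49 + 6·0.14 + 340·0.37 = 250.72 m².
T₆₀ = 0.161·V/A = 0.161·1029/250.72 = 0.661 s.

0.66 s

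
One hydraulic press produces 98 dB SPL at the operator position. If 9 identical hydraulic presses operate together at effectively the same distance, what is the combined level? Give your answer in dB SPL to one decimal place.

107.5 dB SPL

L_total = L₁ + 10·log₁₀ N for N identical incoherent sources.
L_total = 98 + 10·log₁₀(9) = 98 + 9.542 = 107.54 dB SPL.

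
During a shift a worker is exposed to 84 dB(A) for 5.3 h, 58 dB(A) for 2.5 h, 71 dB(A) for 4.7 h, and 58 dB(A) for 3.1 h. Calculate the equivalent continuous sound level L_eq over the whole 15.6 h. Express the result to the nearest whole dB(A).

80 dB(A)

The energy average is taken in the linear domain: L_eq = 10·log₁₀[(Σ tᵢ·10^(Lᵢ/10))/T], T = 15.6 h.
Σ tᵢ·10^(Lᵢ/10) = 5.3·10^(84/10) + 2.5·10^(58/10) + 4.7·10^(71/10) + 3.1·10^(58/10) = 1.394e+09.
L_eq = 10·log₁₀(1.394e+09/15.6) = 79.51 dB(A).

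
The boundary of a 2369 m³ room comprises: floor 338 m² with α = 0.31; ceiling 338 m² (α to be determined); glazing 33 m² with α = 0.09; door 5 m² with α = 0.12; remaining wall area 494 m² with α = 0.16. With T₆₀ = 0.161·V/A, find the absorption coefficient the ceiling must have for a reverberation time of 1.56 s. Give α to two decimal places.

0.17

From T₆₀ = 0.161·V/A, the target T₆₀ = 1.56 s needs A = 0.161·2369/1.56 = 244.49 m².
Absorption from the other surfaces = 338·0.31 + 33·0.09 + 5·0.12 + 494·0.16 = 187.39 m², so the ceiling must supply 57.10 m² over 338 m².
α = 57.10/338 = 0.169.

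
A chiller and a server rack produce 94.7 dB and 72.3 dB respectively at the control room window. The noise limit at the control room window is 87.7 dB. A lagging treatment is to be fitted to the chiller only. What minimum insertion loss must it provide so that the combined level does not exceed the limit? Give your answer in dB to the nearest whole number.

7 dB

Everything except the chiller sums to 10^(72.3/10) = 1.698e+07 in linear terms, 72.30 dB.
The limit corresponds to 10^(87.7/10) = 5.888e+08; subtracting the fixed part leaves 5.719e+08 for the chiller, i.e. 87.57 dB.
So the chiller must be reduced from 94.7 to 87.57 dB: IL = 7.13 dB.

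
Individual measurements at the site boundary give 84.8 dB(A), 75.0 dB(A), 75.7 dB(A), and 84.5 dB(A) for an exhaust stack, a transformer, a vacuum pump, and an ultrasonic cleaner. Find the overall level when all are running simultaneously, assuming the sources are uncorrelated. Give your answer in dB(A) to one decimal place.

88.1 dB(A)

Incoherent sources combine by intensity addition: L_total = 10·log₁₀(Σ 10^(L_i/10)).
Σ 10^(L/10) = 10^(84.8/10) + 10^(75.0/10) + 10^(75.7/10) + 10^(84.5/10) = 6.526e+08.
L_total = 10·log₁₀(6.526e+08) = 88.15 dB(A).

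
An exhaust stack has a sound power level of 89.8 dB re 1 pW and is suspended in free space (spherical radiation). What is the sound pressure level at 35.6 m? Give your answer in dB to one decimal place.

The power spreads over a sphere of area 4π·r², so L_p = L_w − 10·log₁₀(4π·r²).
4π·r² = 1.593e+04 m², 10·log₁₀ of that is 42.021 dB.
L_p = 89.8 − 42.021 = 47.78 dB.

47.8 dB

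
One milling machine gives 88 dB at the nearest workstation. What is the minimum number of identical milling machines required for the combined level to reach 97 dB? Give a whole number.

8

N identical sources give L₁ + 10·log₁₀ N, so require 10·log₁₀ N ≥ 97 − 88 = 9.0 dB.
N ≥ 10^(9.0/10) = 7.943, so N = 8.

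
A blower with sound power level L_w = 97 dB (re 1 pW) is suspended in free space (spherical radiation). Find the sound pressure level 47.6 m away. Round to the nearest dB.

L_p = L_w − 10·log₁₀(4π·r²) with r = 47.6 m.
4π·r² = 2.847e+04 m², 10·log₁₀ of that is 44.544 dB.
L_p = 97 − 44.544 = 52.46 dB.

52 dB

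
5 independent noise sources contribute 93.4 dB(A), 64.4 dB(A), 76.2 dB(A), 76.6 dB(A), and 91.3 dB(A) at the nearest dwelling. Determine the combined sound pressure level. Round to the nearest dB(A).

Incoherent sources combine by intensity addition: L_total = 10·log₁₀(Σ 10^(L_i/10)).
Σ 10^(L/10) = 10^(93.4/10) + 10^(64.4/10) + 10^(76.2/10) + 10^(76.6/10) + 10^(91.3/10) = 3.627e+09.
L_total = 10·log₁₀(3.627e+09) = 95.60 dB(A).

96 dB(A)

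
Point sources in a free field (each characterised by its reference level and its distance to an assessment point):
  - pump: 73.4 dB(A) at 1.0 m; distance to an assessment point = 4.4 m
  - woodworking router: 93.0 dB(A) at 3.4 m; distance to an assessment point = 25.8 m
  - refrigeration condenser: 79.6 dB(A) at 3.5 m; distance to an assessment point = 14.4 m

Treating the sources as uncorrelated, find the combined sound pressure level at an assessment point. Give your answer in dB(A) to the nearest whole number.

76 dB(A)

Propagate each source to the receiver with L = L_ref − 20·log₁₀(r/r_ref), then add intensities.
pump: 73.4 − 20·log₁₀(4.4/1.0) = 73.4 − 12.87 = 60.53 dB(A).
woodworking router: 93.0 − 20·log₁₀(25.8/3.4) = 93.0 − 17.60 = 75.40 dB(A).
refrigeration condenser: 79.6 − 20·log₁₀(14.4/3.5) = 79.6 − 12.29 = 67.31 dB(A).
Σ 10^(L/10) = 4.117e+07 → L_total = 10·log₁₀(4.117e+07) = 76.15 dB(A).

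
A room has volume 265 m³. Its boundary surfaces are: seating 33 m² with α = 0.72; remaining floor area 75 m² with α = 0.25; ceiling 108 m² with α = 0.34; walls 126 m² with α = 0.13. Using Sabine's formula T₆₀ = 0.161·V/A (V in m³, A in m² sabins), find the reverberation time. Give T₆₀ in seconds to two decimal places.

0.45 s

Summing Sᵢαᵢ: 33·0.72 + 75·0.25 + 108·0.34 + 126·0.13 = 95.61 m².
T₆₀ = 0.161 × 265 / 95.61 = 0.446 s.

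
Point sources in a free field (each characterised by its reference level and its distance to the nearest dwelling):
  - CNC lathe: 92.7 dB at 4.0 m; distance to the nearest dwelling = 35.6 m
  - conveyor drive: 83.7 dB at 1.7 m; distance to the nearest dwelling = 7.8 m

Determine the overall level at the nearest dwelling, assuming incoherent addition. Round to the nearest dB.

75 dB

Propagate each source to the receiver with L = L_ref − 20·log₁₀(r/r_ref), then add intensities.
CNC lathe: 92.7 − 20·log₁₀(35.6/4.0) = 92.7 − 18.99 = 73.71 dB.
conveyor drive: 83.7 − 20·log₁₀(7.8/1.7) = 83.7 − 13.23 = 70.47 dB.
Σ 10^(L/10) = 3.464e+07 → L_total = 10·log₁₀(3.464e+07) = 75.40 dB.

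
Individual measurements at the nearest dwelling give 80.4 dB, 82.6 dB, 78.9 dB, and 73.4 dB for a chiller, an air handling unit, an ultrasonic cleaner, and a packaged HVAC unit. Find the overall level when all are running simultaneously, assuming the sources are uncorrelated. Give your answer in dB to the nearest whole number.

86 dB

Incoherent sources combine by intensity addition: L_total = 10·log₁₀(Σ 10^(L_i/10)).
Σ 10^(L/10) = 10^(80.4/10) + 10^(82.6/10) + 10^(78.9/10) + 10^(73.4/10) = 3.911e+08.
L_total = 10·log₁₀(3.911e+08) = 85.92 dB.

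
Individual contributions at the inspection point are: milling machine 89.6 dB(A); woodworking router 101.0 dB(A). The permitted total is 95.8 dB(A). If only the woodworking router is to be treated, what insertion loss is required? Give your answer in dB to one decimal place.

The untreated sources together contribute 10^(89.6/10) = 9.120e+08, i.e. 89.60 dB(A).
To meet 95.8 dB(A) overall, the treated woodworking router may contribute at most 10^(95.8/10) − 9.120e+08 = 2.890e+09, i.e. 94.61 dB(A).
Required insertion loss = 101.0 − 94.61 = 6.39 dB.

6.4 dB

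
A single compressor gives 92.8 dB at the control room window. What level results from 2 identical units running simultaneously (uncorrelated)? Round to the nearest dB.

96 dB

N identical incoherent sources raise the level by 10·log₁₀ N.
L_total = 92.8 + 10·log₁₀(2) = 92.8 + 3.010 = 95.81 dB.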